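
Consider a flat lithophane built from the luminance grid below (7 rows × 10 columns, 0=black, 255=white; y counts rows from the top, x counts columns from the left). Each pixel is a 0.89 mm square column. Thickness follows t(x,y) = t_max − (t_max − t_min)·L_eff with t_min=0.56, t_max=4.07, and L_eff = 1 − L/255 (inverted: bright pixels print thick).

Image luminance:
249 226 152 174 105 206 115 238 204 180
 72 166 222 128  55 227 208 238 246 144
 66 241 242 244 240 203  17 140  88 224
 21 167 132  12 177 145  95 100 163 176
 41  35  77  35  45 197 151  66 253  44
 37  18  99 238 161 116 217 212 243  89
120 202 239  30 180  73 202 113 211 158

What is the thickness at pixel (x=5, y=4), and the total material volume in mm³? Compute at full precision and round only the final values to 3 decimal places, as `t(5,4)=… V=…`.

t(5,4)=3.272 V=143.897

span = t_max - t_min = 4.07 - 0.56 = 3.510
L(5,4) = 197, L_eff = 1 - 197/255 = 0.227451 (inverted)
t(5,4) = 4.07 - 3.510·0.227451 = 3.272
Σt over all 7·10 pixels = 30883/170 ≈ 181.6647059
V = pitch²·Σt = 0.89²·30883/170 = 143.897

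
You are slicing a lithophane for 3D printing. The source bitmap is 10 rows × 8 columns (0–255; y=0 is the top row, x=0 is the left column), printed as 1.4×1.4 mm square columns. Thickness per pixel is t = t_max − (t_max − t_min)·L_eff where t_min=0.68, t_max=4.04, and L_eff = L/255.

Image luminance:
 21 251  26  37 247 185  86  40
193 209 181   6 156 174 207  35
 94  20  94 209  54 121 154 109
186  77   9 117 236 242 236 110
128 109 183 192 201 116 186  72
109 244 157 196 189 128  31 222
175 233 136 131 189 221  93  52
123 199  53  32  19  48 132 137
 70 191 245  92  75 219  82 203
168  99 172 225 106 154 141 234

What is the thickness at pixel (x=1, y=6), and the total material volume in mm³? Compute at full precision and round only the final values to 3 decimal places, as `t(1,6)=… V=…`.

span = t_max - t_min = 4.04 - 0.68 = 3.360
L(1,6) = 233, L_eff = 233/255 = 0.913725
t(1,6) = 4.04 - 3.360·0.913725 = 0.970
Σt over all 10·8 pixels = 377848/2125 ≈ 177.8108235
V = pitch²·Σt = 1.4²·377848/2125 = 348.509

t(1,6)=0.970 V=348.509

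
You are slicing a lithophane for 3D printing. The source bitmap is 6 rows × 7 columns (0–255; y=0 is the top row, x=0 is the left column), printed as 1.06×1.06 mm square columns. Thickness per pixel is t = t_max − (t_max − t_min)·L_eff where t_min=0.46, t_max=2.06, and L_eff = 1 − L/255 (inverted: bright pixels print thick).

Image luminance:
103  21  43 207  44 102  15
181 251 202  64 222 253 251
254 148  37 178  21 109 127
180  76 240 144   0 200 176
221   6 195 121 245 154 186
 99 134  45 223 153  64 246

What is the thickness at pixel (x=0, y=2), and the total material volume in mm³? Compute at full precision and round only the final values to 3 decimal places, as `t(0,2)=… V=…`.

span = t_max - t_min = 2.06 - 0.46 = 1.600
L(0,2) = 254, L_eff = 1 - 254/255 = 0.003922 (inverted)
t(0,2) = 2.06 - 1.600·0.003922 = 2.054
Σt over all 6·7 pixels = 72161/1275 ≈ 56.5968627
V = pitch²·Σt = 1.06²·72161/1275 = 63.592

t(0,2)=2.054 V=63.592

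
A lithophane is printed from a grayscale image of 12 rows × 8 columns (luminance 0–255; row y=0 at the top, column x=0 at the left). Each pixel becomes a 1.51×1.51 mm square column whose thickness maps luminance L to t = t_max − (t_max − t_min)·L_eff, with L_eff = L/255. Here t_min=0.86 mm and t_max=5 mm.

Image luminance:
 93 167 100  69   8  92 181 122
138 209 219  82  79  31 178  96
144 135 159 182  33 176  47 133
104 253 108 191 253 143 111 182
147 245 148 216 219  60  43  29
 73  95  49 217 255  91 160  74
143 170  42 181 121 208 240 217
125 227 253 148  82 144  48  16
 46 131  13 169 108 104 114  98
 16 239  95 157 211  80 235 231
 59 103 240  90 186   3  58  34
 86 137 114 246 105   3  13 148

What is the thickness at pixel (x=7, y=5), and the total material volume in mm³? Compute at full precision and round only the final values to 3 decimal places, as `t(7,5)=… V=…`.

t(7,5)=3.799 V=636.312

span = t_max - t_min = 5 - 0.86 = 4.140
L(7,5) = 74, L_eff = 74/255 = 0.290196
t(7,5) = 5 - 4.140·0.290196 = 3.799
Σt over all 12·8 pixels = 279.072
V = pitch²·Σt = 1.51²·279.072 = 636.312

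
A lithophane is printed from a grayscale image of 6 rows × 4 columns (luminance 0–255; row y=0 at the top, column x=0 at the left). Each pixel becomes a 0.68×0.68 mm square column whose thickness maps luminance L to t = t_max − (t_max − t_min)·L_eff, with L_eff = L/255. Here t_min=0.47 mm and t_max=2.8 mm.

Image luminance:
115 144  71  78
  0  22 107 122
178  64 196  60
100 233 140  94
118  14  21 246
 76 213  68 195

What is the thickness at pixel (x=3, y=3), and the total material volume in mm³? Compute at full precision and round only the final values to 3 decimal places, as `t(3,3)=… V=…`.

t(3,3)=1.941 V=19.771

span = t_max - t_min = 2.8 - 0.47 = 2.330
L(3,3) = 94, L_eff = 94/255 = 0.368627
t(3,3) = 2.8 - 2.330·0.368627 = 1.941
Σt over all 6·4 pixels = 43613/1020 ≈ 42.7578431
V = pitch²·Σt = 0.68²·43613/1020 = 19.771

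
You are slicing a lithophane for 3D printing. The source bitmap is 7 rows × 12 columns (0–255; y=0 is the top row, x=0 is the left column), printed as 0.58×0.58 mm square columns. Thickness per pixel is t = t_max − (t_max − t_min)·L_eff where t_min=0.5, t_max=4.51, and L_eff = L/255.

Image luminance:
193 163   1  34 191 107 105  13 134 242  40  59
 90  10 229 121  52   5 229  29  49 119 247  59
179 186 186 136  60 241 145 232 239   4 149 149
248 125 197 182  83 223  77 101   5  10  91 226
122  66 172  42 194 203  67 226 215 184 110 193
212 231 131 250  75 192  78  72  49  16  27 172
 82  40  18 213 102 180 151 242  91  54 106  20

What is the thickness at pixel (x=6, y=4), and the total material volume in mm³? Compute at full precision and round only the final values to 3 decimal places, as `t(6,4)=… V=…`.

t(6,4)=3.456 V=71.404

span = t_max - t_min = 4.51 - 0.5 = 4.010
L(6,4) = 67, L_eff = 67/255 = 0.262745
t(6,4) = 4.51 - 4.010·0.262745 = 3.456
Σt over all 7·12 pixels = 1804209/8500 ≈ 212.2598824
V = pitch²·Σt = 0.58²·1804209/8500 = 71.404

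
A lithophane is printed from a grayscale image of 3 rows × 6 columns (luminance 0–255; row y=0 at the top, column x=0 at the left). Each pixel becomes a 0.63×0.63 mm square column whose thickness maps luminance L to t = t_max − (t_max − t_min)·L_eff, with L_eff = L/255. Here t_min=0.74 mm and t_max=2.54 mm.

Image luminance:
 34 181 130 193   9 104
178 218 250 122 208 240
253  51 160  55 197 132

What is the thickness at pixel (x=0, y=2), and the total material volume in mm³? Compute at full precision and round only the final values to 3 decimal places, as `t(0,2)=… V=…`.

t(0,2)=0.754 V=10.540

span = t_max - t_min = 2.54 - 0.74 = 1.800
L(0,2) = 253, L_eff = 253/255 = 0.992157
t(0,2) = 2.54 - 1.800·0.992157 = 0.754
Σt over all 3·6 pixels = 11286/425 ≈ 26.5552941
V = pitch²·Σt = 0.63²·11286/425 = 10.540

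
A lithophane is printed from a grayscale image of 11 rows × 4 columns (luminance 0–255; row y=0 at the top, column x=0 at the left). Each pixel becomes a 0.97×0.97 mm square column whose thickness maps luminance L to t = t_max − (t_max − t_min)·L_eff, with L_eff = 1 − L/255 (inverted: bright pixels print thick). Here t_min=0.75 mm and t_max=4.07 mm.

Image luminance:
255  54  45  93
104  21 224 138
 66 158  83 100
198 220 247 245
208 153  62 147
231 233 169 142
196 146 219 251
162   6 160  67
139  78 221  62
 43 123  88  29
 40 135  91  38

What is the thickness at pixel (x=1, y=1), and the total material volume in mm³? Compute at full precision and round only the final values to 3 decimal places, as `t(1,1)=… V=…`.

span = t_max - t_min = 4.07 - 0.75 = 3.320
L(1,1) = 21, L_eff = 1 - 21/255 = 0.917647 (inverted)
t(1,1) = 4.07 - 3.320·0.917647 = 1.023
Σt over all 11·4 pixels = 139849/1275 ≈ 109.6854902
V = pitch²·Σt = 0.97²·139849/1275 = 103.203

t(1,1)=1.023 V=103.203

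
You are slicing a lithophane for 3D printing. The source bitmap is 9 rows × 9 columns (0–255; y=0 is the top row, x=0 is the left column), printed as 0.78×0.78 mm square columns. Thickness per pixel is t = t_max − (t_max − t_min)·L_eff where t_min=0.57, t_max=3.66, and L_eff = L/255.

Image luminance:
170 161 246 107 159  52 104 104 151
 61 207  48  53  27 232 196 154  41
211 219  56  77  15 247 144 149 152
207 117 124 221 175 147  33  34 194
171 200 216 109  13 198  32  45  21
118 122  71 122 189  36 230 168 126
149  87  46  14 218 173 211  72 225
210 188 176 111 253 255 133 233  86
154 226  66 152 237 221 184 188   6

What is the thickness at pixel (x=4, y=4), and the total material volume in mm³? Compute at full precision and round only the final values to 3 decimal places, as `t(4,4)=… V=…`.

t(4,4)=3.502 V=97.383

span = t_max - t_min = 3.66 - 0.57 = 3.090
L(4,4) = 13, L_eff = 13/255 = 0.050980
t(4,4) = 3.66 - 3.090·0.050980 = 3.502
Σt over all 9·9 pixels = 680271/4250 ≈ 160.0637647
V = pitch²·Σt = 0.78²·680271/4250 = 97.383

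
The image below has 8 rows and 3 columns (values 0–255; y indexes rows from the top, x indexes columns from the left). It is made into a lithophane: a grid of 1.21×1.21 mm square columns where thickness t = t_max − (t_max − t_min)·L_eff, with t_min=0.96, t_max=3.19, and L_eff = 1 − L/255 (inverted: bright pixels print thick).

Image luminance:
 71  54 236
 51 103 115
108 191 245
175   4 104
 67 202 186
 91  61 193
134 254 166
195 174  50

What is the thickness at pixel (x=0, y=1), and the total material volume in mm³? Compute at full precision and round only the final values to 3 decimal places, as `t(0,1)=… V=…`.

t(0,1)=1.406 V=75.089

span = t_max - t_min = 3.19 - 0.96 = 2.230
L(0,1) = 51, L_eff = 1 - 51/255 = 0.800000 (inverted)
t(0,1) = 3.19 - 2.230·0.800000 = 1.406
Σt over all 8·3 pixels = 7693/150 ≈ 51.2866667
V = pitch²·Σt = 1.21²·7693/150 = 75.089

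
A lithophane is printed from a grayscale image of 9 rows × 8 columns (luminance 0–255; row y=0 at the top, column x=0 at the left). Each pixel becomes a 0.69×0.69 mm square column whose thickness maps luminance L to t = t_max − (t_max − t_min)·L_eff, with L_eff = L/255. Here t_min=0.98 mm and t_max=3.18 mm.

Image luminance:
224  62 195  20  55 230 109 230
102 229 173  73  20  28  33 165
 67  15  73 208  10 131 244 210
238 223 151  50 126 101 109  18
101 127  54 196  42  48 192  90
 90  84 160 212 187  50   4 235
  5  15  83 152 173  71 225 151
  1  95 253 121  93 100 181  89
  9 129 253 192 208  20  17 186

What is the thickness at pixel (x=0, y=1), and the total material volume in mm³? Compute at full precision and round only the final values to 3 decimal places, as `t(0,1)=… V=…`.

span = t_max - t_min = 3.18 - 0.98 = 2.200
L(0,1) = 102, L_eff = 102/255 = 0.400000
t(0,1) = 3.18 - 2.200·0.400000 = 2.300
Σt over all 9·8 pixels = 65716/425 ≈ 154.6258824
V = pitch²·Σt = 0.69²·65716/425 = 73.617

t(0,1)=2.300 V=73.617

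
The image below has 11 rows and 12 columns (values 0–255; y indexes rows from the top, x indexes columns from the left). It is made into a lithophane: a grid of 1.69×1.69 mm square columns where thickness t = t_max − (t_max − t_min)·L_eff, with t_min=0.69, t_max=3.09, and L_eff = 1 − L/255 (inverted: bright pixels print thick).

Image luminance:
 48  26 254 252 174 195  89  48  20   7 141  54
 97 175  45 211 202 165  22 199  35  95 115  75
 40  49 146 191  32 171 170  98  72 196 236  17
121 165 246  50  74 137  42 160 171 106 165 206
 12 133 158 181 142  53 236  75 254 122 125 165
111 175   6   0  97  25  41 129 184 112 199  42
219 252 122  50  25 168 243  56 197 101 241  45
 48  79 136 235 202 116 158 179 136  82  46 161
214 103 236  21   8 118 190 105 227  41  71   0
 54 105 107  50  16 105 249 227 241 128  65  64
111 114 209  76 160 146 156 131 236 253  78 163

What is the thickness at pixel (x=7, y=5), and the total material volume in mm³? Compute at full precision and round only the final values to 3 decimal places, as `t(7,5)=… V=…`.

t(7,5)=1.904 V=702.513

span = t_max - t_min = 3.09 - 0.69 = 2.400
L(7,5) = 129, L_eff = 1 - 129/255 = 0.494118 (inverted)
t(7,5) = 3.09 - 2.400·0.494118 = 1.904
Σt over all 11·12 pixels = 104537/425 ≈ 245.9694118
V = pitch²·Σt = 1.69²·104537/425 = 702.513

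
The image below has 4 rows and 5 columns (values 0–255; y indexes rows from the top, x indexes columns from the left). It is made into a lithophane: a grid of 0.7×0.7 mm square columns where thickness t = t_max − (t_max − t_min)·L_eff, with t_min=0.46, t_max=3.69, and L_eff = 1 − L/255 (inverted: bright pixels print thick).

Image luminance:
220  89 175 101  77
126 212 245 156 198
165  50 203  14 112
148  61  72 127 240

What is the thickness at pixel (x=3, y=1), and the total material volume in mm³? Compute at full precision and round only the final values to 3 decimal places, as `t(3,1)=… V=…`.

span = t_max - t_min = 3.69 - 0.46 = 3.230
L(3,1) = 156, L_eff = 1 - 156/255 = 0.388235 (inverted)
t(3,1) = 3.69 - 3.230·0.388235 = 2.436
Σt over all 4·5 pixels = 66829/1500 ≈ 44.5526667
V = pitch²·Σt = 0.7²·66829/1500 = 21.831

t(3,1)=2.436 V=21.831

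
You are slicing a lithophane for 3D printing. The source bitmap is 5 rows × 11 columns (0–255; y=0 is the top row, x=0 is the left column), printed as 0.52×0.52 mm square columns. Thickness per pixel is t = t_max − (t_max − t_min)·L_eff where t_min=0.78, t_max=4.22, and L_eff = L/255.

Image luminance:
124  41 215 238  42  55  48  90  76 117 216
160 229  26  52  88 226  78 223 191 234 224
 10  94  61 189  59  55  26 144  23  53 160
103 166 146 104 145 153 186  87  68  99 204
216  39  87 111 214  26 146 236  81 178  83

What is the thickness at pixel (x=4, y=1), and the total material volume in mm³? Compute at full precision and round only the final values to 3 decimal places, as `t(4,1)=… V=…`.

span = t_max - t_min = 4.22 - 0.78 = 3.440
L(4,1) = 88, L_eff = 88/255 = 0.345098
t(4,1) = 4.22 - 3.440·0.345098 = 3.033
Σt over all 5·11 pixels = 359827/2550 ≈ 141.1086275
V = pitch²·Σt = 0.52²·359827/2550 = 38.156

t(4,1)=3.033 V=38.156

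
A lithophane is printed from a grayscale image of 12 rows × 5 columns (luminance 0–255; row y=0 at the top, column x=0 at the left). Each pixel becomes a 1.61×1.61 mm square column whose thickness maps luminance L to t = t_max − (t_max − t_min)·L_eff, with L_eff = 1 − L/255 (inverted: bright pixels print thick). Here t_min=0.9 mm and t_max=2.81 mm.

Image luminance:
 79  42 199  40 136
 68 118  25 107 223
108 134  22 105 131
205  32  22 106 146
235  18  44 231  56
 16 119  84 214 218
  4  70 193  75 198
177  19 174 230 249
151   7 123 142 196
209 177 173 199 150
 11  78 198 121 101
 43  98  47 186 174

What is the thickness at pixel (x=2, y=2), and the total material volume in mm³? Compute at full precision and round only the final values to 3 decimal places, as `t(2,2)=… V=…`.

span = t_max - t_min = 2.81 - 0.9 = 1.910
L(2,2) = 22, L_eff = 1 - 22/255 = 0.913725 (inverted)
t(2,2) = 2.81 - 1.910·0.913725 = 1.065
Σt over all 12·5 pixels = 690724/6375 ≈ 108.3488627
V = pitch²·Σt = 1.61²·690724/6375 = 280.851

t(2,2)=1.065 V=280.851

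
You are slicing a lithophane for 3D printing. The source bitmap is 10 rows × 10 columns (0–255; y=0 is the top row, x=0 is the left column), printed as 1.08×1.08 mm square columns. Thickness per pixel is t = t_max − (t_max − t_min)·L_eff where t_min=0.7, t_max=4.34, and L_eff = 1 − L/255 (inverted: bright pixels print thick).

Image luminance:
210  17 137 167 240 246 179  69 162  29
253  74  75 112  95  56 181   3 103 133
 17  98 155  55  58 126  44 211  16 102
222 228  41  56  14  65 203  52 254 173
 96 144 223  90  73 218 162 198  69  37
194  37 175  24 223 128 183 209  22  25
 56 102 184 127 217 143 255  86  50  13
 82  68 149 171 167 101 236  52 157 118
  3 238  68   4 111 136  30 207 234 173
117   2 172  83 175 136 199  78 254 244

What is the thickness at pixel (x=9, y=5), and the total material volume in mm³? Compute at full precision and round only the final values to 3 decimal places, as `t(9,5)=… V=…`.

t(9,5)=1.057 V=289.088

span = t_max - t_min = 4.34 - 0.7 = 3.640
L(9,5) = 25, L_eff = 1 - 25/255 = 0.901961 (inverted)
t(9,5) = 4.34 - 3.640·0.901961 = 1.057
Σt over all 10·10 pixels = 526673/2125 ≈ 247.8461176
V = pitch²·Σt = 1.08²·526673/2125 = 289.088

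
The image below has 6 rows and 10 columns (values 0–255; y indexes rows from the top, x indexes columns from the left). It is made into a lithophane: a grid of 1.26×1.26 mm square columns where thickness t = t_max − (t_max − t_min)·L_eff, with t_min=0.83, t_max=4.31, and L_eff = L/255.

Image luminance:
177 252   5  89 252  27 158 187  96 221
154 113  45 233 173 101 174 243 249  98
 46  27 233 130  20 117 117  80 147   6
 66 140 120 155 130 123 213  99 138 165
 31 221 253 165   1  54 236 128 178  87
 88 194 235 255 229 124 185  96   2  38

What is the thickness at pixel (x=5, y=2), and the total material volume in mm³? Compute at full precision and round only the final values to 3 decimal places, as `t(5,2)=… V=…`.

span = t_max - t_min = 4.31 - 0.83 = 3.480
L(5,2) = 117, L_eff = 117/255 = 0.458824
t(5,2) = 4.31 - 3.480·0.458824 = 2.713
Σt over all 6·10 pixels = 314074/2125 ≈ 147.7995294
V = pitch²·Σt = 1.26²·314074/2125 = 234.647

t(5,2)=2.713 V=234.647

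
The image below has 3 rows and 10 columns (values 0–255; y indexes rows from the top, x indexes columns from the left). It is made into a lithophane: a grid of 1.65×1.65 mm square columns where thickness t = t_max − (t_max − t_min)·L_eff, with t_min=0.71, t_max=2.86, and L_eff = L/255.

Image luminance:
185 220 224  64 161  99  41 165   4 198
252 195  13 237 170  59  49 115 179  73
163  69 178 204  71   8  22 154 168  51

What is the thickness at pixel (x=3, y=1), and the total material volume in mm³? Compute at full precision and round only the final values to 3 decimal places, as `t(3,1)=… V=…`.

span = t_max - t_min = 2.86 - 0.71 = 2.150
L(3,1) = 237, L_eff = 237/255 = 0.929412
t(3,1) = 2.86 - 2.150·0.929412 = 0.862
Σt over all 3·10 pixels = 16151/300 ≈ 53.8366667
V = pitch²·Σt = 1.65²·16151/300 = 146.570

t(3,1)=0.862 V=146.570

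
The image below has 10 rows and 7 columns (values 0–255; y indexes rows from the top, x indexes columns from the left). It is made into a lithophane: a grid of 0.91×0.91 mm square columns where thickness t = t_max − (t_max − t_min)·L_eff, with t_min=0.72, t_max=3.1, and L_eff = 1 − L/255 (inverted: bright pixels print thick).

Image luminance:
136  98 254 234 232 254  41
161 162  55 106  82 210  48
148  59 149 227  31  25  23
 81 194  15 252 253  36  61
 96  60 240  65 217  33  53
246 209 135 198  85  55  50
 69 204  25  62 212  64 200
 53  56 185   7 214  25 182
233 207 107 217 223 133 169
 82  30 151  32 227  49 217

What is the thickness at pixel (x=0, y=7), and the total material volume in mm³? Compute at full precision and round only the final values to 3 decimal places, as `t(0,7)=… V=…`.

t(0,7)=1.215 V=111.328

span = t_max - t_min = 3.1 - 0.72 = 2.380
L(0,7) = 53, L_eff = 1 - 53/255 = 0.792157 (inverted)
t(0,7) = 3.1 - 2.380·0.792157 = 1.215
Σt over all 10·7 pixels = 50414/375 ≈ 134.4373333
V = pitch²·Σt = 0.91²·50414/375 = 111.328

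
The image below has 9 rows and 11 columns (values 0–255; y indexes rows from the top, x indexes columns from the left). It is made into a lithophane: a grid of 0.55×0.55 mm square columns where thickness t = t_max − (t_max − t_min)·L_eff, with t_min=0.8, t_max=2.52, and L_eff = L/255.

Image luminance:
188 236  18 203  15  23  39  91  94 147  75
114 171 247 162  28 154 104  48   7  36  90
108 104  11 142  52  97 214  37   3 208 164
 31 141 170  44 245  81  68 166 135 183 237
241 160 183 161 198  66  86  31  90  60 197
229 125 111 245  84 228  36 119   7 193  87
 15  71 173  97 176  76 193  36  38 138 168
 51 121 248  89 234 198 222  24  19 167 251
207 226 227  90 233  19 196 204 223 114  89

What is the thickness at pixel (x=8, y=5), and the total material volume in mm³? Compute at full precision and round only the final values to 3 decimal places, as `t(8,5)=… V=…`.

span = t_max - t_min = 2.52 - 0.8 = 1.720
L(8,5) = 7, L_eff = 7/255 = 0.027451
t(8,5) = 2.52 - 1.720·0.027451 = 2.473
Σt over all 9·11 pixels = 350964/2125 ≈ 165.1595294
V = pitch²·Σt = 0.55²·350964/2125 = 49.961

t(8,5)=2.473 V=49.961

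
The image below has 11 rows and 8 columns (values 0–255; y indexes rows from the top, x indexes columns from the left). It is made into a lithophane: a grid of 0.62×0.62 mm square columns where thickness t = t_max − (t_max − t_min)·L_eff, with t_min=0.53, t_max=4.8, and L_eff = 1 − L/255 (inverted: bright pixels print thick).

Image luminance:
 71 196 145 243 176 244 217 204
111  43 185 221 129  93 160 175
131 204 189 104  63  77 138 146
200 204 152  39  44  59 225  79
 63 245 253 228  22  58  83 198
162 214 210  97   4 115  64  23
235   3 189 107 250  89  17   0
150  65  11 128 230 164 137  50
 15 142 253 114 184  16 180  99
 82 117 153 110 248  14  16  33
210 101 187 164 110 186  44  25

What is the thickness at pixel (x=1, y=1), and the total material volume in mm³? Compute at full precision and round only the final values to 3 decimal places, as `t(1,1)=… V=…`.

t(1,1)=1.250 V=90.883

span = t_max - t_min = 4.8 - 0.53 = 4.270
L(1,1) = 43, L_eff = 1 - 43/255 = 0.831373 (inverted)
t(1,1) = 4.8 - 4.270·0.831373 = 1.250
Σt over all 11·8 pixels = 1004823/4250 ≈ 236.4289412
V = pitch²·Σt = 0.62²·1004823/4250 = 90.883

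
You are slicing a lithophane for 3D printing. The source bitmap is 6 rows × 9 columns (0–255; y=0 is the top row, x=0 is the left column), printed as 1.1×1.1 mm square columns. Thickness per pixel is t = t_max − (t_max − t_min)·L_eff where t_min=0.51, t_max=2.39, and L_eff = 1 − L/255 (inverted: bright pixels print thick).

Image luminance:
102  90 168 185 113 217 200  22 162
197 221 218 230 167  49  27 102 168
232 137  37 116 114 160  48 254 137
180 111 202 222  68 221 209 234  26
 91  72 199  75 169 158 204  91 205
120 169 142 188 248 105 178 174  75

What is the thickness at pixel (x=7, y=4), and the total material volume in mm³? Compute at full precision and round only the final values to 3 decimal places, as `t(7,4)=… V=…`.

t(7,4)=1.181 V=104.770

span = t_max - t_min = 2.39 - 0.51 = 1.880
L(7,4) = 91, L_eff = 1 - 91/255 = 0.643137 (inverted)
t(7,4) = 2.39 - 1.880·0.643137 = 1.181
Σt over all 6·9 pixels = 1103981/12750 ≈ 86.5867451
V = pitch²·Σt = 1.1²·1103981/12750 = 104.770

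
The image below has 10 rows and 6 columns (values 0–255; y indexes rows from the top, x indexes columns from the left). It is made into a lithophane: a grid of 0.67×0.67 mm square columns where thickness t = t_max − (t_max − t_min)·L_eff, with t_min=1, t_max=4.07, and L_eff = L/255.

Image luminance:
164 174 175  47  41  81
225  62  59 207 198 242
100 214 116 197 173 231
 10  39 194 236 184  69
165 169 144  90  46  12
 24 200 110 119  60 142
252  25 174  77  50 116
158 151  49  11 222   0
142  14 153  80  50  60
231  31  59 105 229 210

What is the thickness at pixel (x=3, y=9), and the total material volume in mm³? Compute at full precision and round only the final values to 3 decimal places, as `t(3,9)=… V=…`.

span = t_max - t_min = 4.07 - 1 = 3.070
L(3,9) = 105, L_eff = 105/255 = 0.411765
t(3,9) = 4.07 - 3.070·0.411765 = 2.806
Σt over all 10·6 pixels = 330427/2125 ≈ 155.4950588
V = pitch²·Σt = 0.67²·330427/2125 = 69.802

t(3,9)=2.806 V=69.802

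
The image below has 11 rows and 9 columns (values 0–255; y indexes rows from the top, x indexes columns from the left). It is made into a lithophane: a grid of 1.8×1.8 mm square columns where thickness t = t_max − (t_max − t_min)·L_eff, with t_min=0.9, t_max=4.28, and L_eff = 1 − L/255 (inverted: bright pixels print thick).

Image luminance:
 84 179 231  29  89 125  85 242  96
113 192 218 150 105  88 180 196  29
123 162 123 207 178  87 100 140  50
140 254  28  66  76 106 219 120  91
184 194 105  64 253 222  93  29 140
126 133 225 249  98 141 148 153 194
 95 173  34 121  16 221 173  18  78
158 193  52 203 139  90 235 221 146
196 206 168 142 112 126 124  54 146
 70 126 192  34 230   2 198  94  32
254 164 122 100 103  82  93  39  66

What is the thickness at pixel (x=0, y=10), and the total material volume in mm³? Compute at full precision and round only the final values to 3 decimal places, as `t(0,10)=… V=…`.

span = t_max - t_min = 4.28 - 0.9 = 3.380
L(0,10) = 254, L_eff = 1 - 254/255 = 0.003922 (inverted)
t(0,10) = 4.28 - 3.380·0.003922 = 4.267
Σt over all 11·9 pixels = 1674371/6375 ≈ 262.6464314
V = pitch²·Σt = 1.8²·1674371/6375 = 850.974

t(0,10)=4.267 V=850.974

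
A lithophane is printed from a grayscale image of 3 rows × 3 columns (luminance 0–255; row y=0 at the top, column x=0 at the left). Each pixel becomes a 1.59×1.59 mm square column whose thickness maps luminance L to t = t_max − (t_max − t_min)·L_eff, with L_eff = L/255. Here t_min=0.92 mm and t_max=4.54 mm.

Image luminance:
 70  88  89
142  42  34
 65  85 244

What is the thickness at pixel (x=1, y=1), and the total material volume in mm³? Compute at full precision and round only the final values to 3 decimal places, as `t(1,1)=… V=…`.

span = t_max - t_min = 4.54 - 0.92 = 3.620
L(1,1) = 42, L_eff = 42/255 = 0.164706
t(1,1) = 4.54 - 3.620·0.164706 = 3.944
Σt over all 3·3 pixels = 182743/6375 ≈ 28.6655686
V = pitch²·Σt = 1.59²·182743/6375 = 72.469

t(1,1)=3.944 V=72.469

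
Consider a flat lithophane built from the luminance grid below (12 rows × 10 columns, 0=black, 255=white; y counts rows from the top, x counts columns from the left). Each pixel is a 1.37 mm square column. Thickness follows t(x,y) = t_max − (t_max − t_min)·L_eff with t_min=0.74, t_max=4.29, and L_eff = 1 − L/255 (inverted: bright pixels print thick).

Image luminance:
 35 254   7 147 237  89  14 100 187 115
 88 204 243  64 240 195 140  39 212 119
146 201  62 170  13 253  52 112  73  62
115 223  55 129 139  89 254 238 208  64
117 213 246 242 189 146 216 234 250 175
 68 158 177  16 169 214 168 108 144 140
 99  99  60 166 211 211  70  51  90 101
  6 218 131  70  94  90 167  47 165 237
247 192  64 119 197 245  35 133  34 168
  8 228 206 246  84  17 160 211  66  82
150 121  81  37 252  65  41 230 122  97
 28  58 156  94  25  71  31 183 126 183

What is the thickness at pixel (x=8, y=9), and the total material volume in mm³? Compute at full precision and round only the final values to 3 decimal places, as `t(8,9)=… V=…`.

span = t_max - t_min = 4.29 - 0.74 = 3.550
L(8,9) = 66, L_eff = 1 - 66/255 = 0.741176 (inverted)
t(8,9) = 4.29 - 3.550·0.741176 = 1.659
Σt over all 12·10 pixels = 530881/1700 ≈ 312.2829412
V = pitch²·Σt = 1.37²·530881/1700 = 586.124

t(8,9)=1.659 V=586.124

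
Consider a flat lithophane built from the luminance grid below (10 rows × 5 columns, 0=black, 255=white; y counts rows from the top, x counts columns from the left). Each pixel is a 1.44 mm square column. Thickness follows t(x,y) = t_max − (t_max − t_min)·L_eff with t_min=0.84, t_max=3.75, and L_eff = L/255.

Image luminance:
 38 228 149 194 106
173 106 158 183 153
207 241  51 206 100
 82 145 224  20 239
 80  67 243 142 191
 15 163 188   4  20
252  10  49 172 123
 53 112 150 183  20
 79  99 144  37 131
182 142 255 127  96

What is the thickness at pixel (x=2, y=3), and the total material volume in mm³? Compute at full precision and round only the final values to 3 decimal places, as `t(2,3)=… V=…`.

t(2,3)=1.194 V=234.230

span = t_max - t_min = 3.75 - 0.84 = 2.910
L(2,3) = 224, L_eff = 224/255 = 0.878431
t(2,3) = 3.75 - 2.910·0.878431 = 1.194
Σt over all 10·5 pixels = 480073/4250 ≈ 112.9583529
V = pitch²·Σt = 1.44²·480073/4250 = 234.230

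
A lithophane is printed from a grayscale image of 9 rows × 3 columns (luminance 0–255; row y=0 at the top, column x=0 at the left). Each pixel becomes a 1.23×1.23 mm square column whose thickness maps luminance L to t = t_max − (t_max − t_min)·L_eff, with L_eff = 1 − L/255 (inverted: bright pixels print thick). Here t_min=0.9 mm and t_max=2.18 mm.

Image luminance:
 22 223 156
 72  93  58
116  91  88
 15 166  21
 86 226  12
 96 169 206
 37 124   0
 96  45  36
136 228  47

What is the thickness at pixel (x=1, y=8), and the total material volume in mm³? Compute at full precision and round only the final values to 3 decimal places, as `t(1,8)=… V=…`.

span = t_max - t_min = 2.18 - 0.9 = 1.280
L(1,8) = 228, L_eff = 1 - 228/255 = 0.105882 (inverted)
t(1,8) = 2.18 - 1.280·0.105882 = 2.044
Σt over all 9·3 pixels = 96077/2550 ≈ 37.6772549
V = pitch²·Σt = 1.23²·96077/2550 = 57.002

t(1,8)=2.044 V=57.002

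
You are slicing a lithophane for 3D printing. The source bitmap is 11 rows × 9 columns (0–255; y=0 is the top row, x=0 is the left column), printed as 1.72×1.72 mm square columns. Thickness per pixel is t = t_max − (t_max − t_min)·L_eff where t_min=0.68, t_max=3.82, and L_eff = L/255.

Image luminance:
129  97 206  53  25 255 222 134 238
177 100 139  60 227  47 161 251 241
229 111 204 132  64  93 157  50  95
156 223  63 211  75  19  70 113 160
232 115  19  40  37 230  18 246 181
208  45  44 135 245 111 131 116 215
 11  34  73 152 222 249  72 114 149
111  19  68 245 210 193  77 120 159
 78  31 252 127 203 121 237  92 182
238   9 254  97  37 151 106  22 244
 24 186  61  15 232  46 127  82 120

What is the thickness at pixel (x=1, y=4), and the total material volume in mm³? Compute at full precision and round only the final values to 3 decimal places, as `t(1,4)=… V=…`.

t(1,4)=2.404 V=644.977

span = t_max - t_min = 3.82 - 0.68 = 3.140
L(1,4) = 115, L_eff = 115/255 = 0.450980
t(1,4) = 3.82 - 3.140·0.450980 = 2.404
Σt over all 11·9 pixels = 1389848/6375 ≈ 218.0153725
V = pitch²·Σt = 1.72²·1389848/6375 = 644.977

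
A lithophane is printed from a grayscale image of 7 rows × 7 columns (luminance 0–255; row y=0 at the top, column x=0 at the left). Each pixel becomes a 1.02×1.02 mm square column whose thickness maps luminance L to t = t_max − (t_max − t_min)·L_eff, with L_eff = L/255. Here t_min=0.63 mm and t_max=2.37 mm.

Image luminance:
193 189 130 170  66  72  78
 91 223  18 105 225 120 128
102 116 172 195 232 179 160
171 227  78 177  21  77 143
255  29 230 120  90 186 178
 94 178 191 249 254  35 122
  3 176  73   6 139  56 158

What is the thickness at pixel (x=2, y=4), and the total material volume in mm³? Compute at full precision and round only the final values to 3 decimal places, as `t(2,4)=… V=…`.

t(2,4)=0.801 V=73.399

span = t_max - t_min = 2.37 - 0.63 = 1.740
L(2,4) = 230, L_eff = 230/255 = 0.901961
t(2,4) = 2.37 - 1.740·0.901961 = 0.801
Σt over all 7·7 pixels = 119933/1700 ≈ 70.5488235
V = pitch²·Σt = 1.02²·119933/1700 = 73.399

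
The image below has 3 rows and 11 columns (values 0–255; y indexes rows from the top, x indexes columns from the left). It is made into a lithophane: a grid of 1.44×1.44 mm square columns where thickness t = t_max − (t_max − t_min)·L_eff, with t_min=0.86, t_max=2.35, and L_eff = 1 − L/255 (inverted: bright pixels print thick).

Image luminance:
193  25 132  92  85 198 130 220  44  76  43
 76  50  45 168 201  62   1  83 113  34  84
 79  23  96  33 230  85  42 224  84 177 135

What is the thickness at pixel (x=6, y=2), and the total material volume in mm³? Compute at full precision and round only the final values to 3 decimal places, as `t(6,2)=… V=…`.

t(6,2)=1.105 V=99.596

span = t_max - t_min = 2.35 - 0.86 = 1.490
L(6,2) = 42, L_eff = 1 - 42/255 = 0.835294 (inverted)
t(6,2) = 2.35 - 1.490·0.835294 = 1.105
Σt over all 3·11 pixels = 408259/8500 ≈ 48.0304706
V = pitch²·Σt = 1.44²·408259/8500 = 99.596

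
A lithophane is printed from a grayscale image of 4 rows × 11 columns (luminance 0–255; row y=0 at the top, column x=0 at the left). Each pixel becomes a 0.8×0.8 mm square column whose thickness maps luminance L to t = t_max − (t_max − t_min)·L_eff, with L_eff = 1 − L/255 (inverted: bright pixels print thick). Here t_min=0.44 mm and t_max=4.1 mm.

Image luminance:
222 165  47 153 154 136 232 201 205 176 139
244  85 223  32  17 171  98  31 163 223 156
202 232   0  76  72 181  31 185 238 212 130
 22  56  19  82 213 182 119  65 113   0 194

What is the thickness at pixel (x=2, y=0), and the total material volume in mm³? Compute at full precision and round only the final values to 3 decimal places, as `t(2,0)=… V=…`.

span = t_max - t_min = 4.1 - 0.44 = 3.660
L(2,0) = 47, L_eff = 1 - 47/255 = 0.815686 (inverted)
t(2,0) = 4.1 - 3.660·0.815686 = 1.115
Σt over all 4·11 pixels = 441997/4250 ≈ 103.9992941
V = pitch²·Σt = 0.8²·441997/4250 = 66.560

t(2,0)=1.115 V=66.560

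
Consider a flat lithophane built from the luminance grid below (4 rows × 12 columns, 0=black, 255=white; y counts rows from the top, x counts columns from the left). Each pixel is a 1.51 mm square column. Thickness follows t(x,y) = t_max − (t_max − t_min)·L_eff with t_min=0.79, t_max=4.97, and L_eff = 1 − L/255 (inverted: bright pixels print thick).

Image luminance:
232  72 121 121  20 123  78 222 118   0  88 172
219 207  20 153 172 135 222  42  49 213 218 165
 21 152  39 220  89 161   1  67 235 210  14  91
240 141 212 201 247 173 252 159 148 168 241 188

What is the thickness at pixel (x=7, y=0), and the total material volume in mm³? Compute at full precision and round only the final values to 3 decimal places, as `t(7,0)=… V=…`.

t(7,0)=4.429 V=342.560

span = t_max - t_min = 4.97 - 0.79 = 4.180
L(7,0) = 222, L_eff = 1 - 222/255 = 0.129412 (inverted)
t(7,0) = 4.97 - 4.180·0.129412 = 4.429
Σt over all 4·12 pixels = 319258/2125 ≈ 150.2390588
V = pitch²·Σt = 1.51²·319258/2125 = 342.560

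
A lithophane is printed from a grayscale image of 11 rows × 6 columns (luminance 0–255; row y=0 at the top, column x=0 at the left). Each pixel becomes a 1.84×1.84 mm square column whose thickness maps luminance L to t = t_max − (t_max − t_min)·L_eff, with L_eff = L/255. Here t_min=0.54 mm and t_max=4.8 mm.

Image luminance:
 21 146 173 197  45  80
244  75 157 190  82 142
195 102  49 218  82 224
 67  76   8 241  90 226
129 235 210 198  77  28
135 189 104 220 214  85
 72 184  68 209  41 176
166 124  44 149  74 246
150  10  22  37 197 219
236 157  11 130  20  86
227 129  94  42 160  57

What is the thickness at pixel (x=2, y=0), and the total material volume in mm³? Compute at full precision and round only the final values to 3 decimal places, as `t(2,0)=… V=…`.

span = t_max - t_min = 4.8 - 0.54 = 4.260
L(2,0) = 173, L_eff = 173/255 = 0.678431
t(2,0) = 4.8 - 4.260·0.678431 = 1.910
Σt over all 11·6 pixels = 743539/4250 ≈ 174.9503529
V = pitch²·Σt = 1.84²·743539/4250 = 592.312

t(2,0)=1.910 V=592.312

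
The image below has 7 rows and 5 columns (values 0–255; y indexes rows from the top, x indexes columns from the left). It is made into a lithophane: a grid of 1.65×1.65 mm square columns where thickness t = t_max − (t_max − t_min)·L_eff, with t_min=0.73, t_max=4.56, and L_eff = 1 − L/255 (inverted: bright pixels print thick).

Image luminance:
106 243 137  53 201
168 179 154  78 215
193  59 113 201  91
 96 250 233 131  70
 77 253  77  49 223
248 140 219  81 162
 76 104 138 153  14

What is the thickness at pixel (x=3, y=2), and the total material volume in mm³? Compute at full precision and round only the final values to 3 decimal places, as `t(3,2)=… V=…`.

span = t_max - t_min = 4.56 - 0.73 = 3.830
L(3,2) = 201, L_eff = 1 - 201/255 = 0.211765 (inverted)
t(3,2) = 4.56 - 3.830·0.211765 = 3.749
Σt over all 7·5 pixels = 128039/1275 ≈ 100.4227451
V = pitch²·Σt = 1.65²·128039/1275 = 273.401

t(3,2)=3.749 V=273.401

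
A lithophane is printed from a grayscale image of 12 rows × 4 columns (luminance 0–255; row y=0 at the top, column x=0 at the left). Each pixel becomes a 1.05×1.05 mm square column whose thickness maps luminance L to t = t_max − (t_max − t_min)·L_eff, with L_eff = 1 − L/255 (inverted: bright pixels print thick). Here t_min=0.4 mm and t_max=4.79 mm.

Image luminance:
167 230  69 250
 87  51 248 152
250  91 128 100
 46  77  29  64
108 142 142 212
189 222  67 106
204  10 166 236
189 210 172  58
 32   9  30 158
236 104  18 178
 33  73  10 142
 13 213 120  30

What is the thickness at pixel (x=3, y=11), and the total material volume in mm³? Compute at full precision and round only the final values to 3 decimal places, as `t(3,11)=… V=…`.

span = t_max - t_min = 4.79 - 0.4 = 4.390
L(3,11) = 30, L_eff = 1 - 30/255 = 0.882353 (inverted)
t(3,11) = 4.79 - 4.390·0.882353 = 0.916
Σt over all 12·4 pixels = 1022323/8500 ≈ 120.2732941
V = pitch²·Σt = 1.05²·1022323/8500 = 132.601

t(3,11)=0.916 V=132.601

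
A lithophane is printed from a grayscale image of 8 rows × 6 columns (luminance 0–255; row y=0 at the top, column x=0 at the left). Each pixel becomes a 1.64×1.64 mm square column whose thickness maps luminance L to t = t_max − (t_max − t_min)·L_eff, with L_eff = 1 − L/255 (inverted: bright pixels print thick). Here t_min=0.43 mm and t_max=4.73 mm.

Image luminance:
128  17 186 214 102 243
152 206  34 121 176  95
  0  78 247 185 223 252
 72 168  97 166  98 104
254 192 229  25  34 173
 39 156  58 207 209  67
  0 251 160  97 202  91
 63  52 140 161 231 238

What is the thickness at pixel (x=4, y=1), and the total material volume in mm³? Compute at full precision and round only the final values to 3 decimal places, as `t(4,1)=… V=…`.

t(4,1)=3.398 V=359.068

span = t_max - t_min = 4.73 - 0.43 = 4.300
L(4,1) = 176, L_eff = 1 - 176/255 = 0.309804 (inverted)
t(4,1) = 4.73 - 4.300·0.309804 = 3.398
Σt over all 8·6 pixels = 113477/850 ≈ 133.5023529
V = pitch²·Σt = 1.64²·113477/850 = 359.068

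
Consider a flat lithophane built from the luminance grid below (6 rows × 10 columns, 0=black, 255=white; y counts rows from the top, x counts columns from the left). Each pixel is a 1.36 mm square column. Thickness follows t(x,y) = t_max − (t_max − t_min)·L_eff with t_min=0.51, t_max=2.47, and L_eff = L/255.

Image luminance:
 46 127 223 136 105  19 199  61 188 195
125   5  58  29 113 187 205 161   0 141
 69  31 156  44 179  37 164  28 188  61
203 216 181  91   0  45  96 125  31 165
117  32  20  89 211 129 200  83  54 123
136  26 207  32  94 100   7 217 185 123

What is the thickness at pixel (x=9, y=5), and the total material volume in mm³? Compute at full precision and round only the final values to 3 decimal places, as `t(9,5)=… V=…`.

span = t_max - t_min = 2.47 - 0.51 = 1.960
L(9,5) = 123, L_eff = 123/255 = 0.482353
t(9,5) = 2.47 - 1.960·0.482353 = 1.525
Σt over all 6·10 pixels = 206831/2125 ≈ 97.3322353
V = pitch²·Σt = 1.36²·206831/2125 = 180.026

t(9,5)=1.525 V=180.026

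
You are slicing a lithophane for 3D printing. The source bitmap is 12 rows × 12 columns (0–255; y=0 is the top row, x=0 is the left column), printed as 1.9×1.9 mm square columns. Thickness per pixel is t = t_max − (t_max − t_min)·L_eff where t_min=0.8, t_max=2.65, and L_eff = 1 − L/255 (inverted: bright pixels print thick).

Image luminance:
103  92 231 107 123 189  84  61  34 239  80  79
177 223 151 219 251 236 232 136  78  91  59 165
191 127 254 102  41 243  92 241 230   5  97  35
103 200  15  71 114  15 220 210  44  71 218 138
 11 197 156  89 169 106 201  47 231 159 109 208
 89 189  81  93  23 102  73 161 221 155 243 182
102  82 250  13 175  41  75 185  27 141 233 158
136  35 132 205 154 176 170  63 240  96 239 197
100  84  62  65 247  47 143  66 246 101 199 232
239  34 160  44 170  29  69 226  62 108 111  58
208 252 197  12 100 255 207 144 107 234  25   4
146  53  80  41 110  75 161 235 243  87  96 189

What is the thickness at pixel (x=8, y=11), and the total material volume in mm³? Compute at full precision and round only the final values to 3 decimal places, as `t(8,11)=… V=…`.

t(8,11)=2.563 V=921.343

span = t_max - t_min = 2.65 - 0.8 = 1.850
L(8,11) = 243, L_eff = 1 - 243/255 = 0.047059 (inverted)
t(8,11) = 2.65 - 1.850·0.047059 = 2.563
Σt over all 12·12 pixels = 65081/255 ≈ 255.2196078
V = pitch²·Σt = 1.9²·65081/255 = 921.343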